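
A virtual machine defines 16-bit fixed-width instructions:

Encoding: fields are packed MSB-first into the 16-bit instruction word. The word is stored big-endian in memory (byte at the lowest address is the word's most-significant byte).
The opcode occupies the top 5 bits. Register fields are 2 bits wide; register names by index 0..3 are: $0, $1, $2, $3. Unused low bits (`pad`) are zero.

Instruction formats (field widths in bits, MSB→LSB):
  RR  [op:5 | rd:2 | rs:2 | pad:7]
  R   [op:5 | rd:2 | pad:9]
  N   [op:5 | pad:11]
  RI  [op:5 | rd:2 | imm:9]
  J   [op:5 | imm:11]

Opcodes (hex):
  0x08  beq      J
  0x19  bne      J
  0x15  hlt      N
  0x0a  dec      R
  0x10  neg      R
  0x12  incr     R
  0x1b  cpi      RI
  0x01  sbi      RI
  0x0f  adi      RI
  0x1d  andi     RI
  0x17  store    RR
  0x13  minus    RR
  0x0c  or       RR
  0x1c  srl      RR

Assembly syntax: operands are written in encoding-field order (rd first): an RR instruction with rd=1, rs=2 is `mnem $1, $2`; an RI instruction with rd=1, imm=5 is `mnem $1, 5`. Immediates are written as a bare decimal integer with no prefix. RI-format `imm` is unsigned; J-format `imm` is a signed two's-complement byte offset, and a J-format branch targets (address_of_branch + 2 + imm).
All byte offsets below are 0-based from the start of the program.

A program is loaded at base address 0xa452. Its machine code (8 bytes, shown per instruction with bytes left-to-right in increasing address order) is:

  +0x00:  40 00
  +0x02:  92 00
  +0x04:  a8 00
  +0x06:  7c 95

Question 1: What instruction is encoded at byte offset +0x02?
incr $1

[02] 92 00 → 0x9200
  opcode bits[15:11]=0x12: incr/R
  [10:9] rd=1 = $1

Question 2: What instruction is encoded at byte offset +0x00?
@+00  big-endian(40 00) = 0x4000
  op=0x4000>>11=0x8 ⇒ beq (J)
  imm@[10:0]=0x0 ⇒ 0

beq 0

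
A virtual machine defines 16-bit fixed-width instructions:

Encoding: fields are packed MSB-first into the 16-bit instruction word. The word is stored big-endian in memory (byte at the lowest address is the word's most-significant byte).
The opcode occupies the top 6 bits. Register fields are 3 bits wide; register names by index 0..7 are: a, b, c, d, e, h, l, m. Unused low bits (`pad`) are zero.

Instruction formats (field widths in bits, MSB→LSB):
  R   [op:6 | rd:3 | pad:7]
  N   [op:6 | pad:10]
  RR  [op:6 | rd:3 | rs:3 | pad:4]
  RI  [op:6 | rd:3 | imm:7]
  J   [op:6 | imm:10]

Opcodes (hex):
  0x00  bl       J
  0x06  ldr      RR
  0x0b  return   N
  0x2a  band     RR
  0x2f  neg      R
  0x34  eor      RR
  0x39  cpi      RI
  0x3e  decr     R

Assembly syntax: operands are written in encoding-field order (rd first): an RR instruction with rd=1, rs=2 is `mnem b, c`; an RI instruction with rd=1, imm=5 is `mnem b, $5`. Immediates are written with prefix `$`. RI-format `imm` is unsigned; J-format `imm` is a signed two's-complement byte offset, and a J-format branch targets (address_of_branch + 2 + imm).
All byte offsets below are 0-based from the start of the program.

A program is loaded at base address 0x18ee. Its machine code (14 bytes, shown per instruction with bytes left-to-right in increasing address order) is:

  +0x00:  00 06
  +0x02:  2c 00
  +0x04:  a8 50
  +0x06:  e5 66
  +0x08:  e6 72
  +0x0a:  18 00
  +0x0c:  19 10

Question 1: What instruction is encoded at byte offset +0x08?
[08] e6 72 → 0xe672
  op=0xe672>>10=0x39 ⇒ cpi (RI)
  [9:7] rd=4 = e
  [6:0] imm=114 = $114

cpi e, $114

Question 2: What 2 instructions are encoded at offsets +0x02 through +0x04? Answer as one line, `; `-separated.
return; band a, h

+0x02: 2c 00 ⇒ word 0x2c00 (big)
  top 6b → 0xb → return [N]
+0x04: a8 50 ⇒ word 0xa850 (big)
  top 6b → 0x2a → band [RR]
  [9:7] rd=0 = a
  [6:4] rs=5 = h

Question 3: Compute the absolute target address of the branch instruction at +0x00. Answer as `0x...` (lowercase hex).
@+00  big-endian(00 06) = 0x0006
  opcode bits[15:10]=0x0: bl/J
  imm: (w>>0)&0x3ff=0x6 → $6
  target = base 0x18ee + off 0x00 + 2 + imm 6 = 0x18f6

0x18f6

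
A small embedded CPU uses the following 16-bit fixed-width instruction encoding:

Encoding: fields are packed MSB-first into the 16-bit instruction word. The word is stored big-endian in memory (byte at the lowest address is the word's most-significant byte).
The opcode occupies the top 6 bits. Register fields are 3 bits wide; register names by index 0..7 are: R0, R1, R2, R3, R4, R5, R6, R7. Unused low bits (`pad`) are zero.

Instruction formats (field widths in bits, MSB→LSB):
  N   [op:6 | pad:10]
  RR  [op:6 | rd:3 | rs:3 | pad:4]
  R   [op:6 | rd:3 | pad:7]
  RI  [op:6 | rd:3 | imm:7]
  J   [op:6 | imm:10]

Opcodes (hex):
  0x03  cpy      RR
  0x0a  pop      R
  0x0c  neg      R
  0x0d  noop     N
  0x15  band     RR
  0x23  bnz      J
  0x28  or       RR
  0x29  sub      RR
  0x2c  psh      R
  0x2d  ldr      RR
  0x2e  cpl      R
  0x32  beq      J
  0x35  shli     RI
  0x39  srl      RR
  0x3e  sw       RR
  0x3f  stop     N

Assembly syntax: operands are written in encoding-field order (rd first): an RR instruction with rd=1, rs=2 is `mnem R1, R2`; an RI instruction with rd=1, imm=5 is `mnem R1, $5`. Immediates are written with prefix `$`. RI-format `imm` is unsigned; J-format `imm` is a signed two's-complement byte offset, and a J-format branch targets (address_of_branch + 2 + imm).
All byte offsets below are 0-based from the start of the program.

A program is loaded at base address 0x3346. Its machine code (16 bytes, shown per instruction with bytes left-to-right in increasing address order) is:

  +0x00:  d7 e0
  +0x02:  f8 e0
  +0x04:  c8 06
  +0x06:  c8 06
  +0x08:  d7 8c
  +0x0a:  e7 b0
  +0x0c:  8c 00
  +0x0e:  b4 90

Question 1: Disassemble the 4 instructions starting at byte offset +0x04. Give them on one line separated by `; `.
beq $6; beq $6; shli R7, $12; srl R7, R3

+0x04: c8 06 ⇒ word 0xc806 (big)
  opcode bits[15:10]=0x32: beq/J
  imm@[9:0]=0x6 ⇒ $6
+0x06: c8 06 ⇒ word 0xc806 (big)
  opcode bits[15:10]=0x32: beq/J
  imm@[9:0]=0x6 ⇒ $6
+0x08: d7 8c ⇒ word 0xd78c (big)
  opcode bits[15:10]=0x35: shli/RI
  rd@[9:7]=0x7 ⇒ R7
  imm@[6:0]=0xc ⇒ $12
+0x0a: e7 b0 ⇒ word 0xe7b0 (big)
  opcode bits[15:10]=0x39: srl/RR
  rd@[9:7]=0x7 ⇒ R7
  rs@[6:4]=0x3 ⇒ R3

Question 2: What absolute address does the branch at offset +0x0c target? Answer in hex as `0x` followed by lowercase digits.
[0c] 8c 00 → 0x8c00
  opcode bits[15:10]=0x23: bnz/J
  [9:0] imm=0 = $0
  target = base 0x3346 + off 0x0c + 2 + imm 0 = 0x3354

0x3354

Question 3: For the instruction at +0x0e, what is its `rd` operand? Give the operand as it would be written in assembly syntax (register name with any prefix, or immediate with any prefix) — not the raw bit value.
[0e] b4 90 → 0xb490
  opcode bits[15:10]=0x2d: ldr/RR
  rd: (w>>7)&0x7=0x1 → R1
  rs: (w>>4)&0x7=0x1 → R1

R1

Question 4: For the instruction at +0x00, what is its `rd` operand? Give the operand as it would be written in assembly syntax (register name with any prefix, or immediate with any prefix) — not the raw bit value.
[00] d7 e0 → 0xd7e0
  top 6b → 0x35 → shli [RI]
  rd@[9:7]=0x7 ⇒ R7
  imm@[6:0]=0x60 ⇒ $96

R7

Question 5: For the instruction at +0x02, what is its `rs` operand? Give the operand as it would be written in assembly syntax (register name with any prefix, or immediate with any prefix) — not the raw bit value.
off 0x02: read f8 e0 as big → 0xf8e0
  opcode bits[15:10]=0x3e: sw/RR
  rd@[9:7]=0x1 ⇒ R1
  rs@[6:4]=0x6 ⇒ R6

R6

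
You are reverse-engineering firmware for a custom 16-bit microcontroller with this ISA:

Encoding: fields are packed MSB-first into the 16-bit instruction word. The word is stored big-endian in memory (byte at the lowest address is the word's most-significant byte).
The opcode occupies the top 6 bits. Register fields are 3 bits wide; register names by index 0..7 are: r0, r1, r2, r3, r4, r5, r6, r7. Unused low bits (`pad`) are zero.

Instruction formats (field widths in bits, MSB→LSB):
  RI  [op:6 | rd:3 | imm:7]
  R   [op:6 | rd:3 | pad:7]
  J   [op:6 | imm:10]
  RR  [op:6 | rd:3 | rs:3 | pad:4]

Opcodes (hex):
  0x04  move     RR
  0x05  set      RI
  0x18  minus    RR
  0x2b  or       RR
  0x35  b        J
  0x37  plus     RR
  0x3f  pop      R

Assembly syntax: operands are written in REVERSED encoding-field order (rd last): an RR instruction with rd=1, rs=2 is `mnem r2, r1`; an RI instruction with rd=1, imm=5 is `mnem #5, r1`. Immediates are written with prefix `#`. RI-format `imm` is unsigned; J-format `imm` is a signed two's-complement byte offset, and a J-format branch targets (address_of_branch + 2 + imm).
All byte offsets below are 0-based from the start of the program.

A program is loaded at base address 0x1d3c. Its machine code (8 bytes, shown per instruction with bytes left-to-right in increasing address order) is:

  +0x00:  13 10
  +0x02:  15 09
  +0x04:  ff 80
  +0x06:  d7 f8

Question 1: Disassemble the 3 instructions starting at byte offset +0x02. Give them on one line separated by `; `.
set #9, r2; pop r7; b #-8

@+02  big-endian(15 09) = 0x1509
  op=0x1509>>10=0x5 ⇒ set (RI)
  rd@[9:7]=0x2 ⇒ r2
  imm@[6:0]=0x9 ⇒ #9
@+04  big-endian(ff 80) = 0xff80
  op=0xff80>>10=0x3f ⇒ pop (R)
  rd@[9:7]=0x7 ⇒ r7
@+06  big-endian(d7 f8) = 0xd7f8
  op=0xd7f8>>10=0x35 ⇒ b (J)
  imm@[9:0]=0x3f8 (s10→-8) ⇒ #-8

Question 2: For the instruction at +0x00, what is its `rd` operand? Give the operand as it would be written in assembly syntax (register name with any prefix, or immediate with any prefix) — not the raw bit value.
r6

[00] 13 10 → 0x1310
  op=0x1310>>10=0x4 ⇒ move (RR)
  [9:7] rd=6 = r6
  [6:4] rs=1 = r1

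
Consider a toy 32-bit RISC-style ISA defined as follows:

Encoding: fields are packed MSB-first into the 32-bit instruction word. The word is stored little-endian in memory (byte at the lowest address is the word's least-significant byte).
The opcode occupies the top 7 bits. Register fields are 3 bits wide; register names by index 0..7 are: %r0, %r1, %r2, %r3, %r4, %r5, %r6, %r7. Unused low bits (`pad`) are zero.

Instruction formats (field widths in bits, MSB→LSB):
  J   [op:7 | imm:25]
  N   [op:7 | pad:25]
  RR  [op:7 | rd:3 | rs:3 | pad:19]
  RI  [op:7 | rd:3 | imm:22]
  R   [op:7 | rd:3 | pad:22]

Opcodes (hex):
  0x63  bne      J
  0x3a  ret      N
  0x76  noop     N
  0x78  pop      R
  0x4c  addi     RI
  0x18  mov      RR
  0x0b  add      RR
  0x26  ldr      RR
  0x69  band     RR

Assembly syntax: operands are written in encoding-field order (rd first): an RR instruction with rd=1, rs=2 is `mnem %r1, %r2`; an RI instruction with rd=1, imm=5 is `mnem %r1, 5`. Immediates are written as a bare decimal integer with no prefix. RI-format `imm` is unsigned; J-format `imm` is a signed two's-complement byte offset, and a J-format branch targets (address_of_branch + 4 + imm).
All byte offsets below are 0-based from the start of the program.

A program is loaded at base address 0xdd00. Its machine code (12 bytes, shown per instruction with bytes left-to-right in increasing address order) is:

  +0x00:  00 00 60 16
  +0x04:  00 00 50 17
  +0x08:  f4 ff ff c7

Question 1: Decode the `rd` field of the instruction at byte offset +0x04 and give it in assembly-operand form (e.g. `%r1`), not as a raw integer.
%r5

@+04  little-endian(00 00 50 17) = 0x17500000
  top 7b → 0xb → add [RR]
  rd: (w>>22)&0x7=0x5 → %r5
  rs: (w>>19)&0x7=0x2 → %r2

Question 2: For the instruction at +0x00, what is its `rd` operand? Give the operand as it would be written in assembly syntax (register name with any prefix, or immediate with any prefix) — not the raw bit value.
+0x00: 00 00 60 16 ⇒ word 0x16600000 (little)
  top 7b → 0xb → add [RR]
  rd@[24:22]=0x1 ⇒ %r1
  rs@[21:19]=0x4 ⇒ %r4

%r1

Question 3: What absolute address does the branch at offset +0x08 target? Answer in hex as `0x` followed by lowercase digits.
0xdd00

off 0x08: read f4 ff ff c7 as little → 0xc7fffff4
  op=0xc7fffff4>>25=0x63 ⇒ bne (J)
  imm: (w>>0)&0x1ffffff=0x1fffff4 (s25→-12) → -12
  target = base 0xdd00 + off 0x08 + 4 + imm -12 = 0xdd00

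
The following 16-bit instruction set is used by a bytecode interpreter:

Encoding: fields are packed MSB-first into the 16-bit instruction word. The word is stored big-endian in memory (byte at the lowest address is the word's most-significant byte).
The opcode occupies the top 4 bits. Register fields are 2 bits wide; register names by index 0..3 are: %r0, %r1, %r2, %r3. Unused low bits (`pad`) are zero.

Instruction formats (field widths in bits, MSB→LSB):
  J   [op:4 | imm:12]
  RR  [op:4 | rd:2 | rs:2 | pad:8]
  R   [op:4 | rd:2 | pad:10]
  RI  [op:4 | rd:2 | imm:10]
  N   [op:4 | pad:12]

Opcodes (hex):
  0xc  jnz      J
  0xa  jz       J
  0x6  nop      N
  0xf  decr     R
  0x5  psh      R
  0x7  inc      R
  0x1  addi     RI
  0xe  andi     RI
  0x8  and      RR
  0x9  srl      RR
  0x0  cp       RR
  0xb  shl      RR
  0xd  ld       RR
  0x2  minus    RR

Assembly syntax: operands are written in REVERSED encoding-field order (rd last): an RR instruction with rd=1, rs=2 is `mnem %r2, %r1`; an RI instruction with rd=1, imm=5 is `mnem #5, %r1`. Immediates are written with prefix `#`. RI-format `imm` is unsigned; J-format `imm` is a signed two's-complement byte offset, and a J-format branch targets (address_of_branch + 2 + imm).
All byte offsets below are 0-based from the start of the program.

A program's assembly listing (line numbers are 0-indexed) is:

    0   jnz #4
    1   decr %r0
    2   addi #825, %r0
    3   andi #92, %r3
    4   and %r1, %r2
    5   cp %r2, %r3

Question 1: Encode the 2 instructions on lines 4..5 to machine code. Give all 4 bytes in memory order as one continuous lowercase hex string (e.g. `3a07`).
89000e00

4. and fields op=0x8:4|rd=2:2|rs=1:2|pad=0:8 → word 8900h → 89 00
5. cp fields op=0x0:4|rd=3:2|rs=2:2|pad=0:8 → word 0e00h → 0e 00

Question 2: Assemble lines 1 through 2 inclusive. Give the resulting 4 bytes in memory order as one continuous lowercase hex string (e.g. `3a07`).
f0001339

L1: decr op=0xf:4|rd=0:2|pad=0:10 ⇒ 0xf000 ⇒ big f0 00
L2: addi op=0x1:4|rd=0:2|imm=825:10 ⇒ 0x1339 ⇒ big 13 39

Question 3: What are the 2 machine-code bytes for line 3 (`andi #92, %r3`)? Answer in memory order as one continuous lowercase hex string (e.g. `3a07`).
L3: andi op=0xe:4|rd=3:2|imm=92:10 ⇒ 0xec5c ⇒ big ec 5c

ec5c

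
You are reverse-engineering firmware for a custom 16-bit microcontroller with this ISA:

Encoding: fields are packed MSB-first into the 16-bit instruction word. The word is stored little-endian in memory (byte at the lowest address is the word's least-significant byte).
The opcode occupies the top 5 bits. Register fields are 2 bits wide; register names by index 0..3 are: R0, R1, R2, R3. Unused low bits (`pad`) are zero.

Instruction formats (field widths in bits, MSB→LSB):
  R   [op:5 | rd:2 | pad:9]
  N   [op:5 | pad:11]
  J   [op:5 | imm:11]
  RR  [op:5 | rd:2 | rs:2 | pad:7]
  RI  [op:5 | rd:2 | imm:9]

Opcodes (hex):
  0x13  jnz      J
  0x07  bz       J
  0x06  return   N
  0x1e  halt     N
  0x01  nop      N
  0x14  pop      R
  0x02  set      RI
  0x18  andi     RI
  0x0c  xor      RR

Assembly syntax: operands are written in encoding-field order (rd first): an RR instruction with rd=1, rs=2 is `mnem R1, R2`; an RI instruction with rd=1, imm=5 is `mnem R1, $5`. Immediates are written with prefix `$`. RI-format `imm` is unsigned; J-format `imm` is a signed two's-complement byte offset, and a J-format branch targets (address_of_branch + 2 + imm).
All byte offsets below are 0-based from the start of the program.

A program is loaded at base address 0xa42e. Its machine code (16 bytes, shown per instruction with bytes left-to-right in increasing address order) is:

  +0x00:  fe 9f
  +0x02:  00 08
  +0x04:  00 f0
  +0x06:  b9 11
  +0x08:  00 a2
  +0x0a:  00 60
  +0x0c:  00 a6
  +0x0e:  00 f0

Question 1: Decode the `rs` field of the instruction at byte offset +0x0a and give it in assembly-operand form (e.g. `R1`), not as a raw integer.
R0

[0a] 00 60 → 0x6000
  opcode bits[15:11]=0xc: xor/RR
  rd: (w>>9)&0x3=0x0 → R0
  rs: (w>>7)&0x3=0x0 → R0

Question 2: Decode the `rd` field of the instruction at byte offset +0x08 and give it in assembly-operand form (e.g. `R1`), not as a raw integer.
R1

[08] 00 a2 → 0xa200
  opcode bits[15:11]=0x14: pop/R
  [10:9] rd=1 = R1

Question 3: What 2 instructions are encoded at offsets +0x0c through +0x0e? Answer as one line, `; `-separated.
[0c] 00 a6 → 0xa600
  top 5b → 0x14 → pop [R]
  rd@[10:9]=0x3 ⇒ R3
[0e] 00 f0 → 0xf000
  top 5b → 0x1e → halt [N]

pop R3; halt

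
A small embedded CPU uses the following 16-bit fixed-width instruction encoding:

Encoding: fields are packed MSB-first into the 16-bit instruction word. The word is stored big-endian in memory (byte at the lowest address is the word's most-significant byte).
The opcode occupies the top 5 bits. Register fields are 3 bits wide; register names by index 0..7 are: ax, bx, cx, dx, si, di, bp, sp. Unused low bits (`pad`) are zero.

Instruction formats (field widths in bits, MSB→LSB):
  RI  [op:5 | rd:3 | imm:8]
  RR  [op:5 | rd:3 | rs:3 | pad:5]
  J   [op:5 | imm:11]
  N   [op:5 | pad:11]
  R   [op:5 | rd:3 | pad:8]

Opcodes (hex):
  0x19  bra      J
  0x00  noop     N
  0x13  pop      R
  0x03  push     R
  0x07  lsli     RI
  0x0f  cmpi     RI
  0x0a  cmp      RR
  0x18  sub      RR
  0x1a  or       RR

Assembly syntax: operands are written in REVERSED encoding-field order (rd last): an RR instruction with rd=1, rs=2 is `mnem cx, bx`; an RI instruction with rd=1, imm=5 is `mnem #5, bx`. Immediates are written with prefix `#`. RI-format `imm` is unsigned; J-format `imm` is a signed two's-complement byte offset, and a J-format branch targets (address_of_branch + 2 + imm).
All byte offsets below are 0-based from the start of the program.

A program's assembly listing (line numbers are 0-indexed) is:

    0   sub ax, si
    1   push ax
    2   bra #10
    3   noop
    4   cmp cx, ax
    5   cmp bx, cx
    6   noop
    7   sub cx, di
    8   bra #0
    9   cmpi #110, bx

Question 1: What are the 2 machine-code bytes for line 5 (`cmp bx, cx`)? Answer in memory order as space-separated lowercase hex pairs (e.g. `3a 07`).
line 5 (cmp): pack op=0xa:5|rd=2:3|rs=1:3|pad=0:5 = 0x5220; big→ 52 20

52 20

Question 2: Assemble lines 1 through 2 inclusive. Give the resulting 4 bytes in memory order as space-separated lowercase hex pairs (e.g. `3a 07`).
line 1 (push): pack op=0x3:5|rd=0:3|pad=0:8 = 0x1800; big→ 18 00
line 2 (bra): pack op=0x19:5|imm=10:11 = 0xc80a; big→ c8 0a

18 00 c8 0a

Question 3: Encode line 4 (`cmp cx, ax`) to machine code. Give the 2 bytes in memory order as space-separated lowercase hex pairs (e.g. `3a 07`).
4. cmp fields op=0xa:5|rd=0:3|rs=2:3|pad=0:5 → word 5040h → 50 40

50 40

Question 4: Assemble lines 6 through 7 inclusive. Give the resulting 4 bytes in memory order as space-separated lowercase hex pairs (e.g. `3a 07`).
00 00 c5 40

line 6 (noop): pack op=0x0:5|pad=0:11 = 0x0000; big→ 00 00
line 7 (sub): pack op=0x18:5|rd=5:3|rs=2:3|pad=0:5 = 0xc540; big→ c5 40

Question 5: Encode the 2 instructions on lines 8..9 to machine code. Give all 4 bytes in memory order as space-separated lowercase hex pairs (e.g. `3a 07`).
L8: bra op=0x19:5|imm=0:11 ⇒ 0xc800 ⇒ big c8 00
L9: cmpi op=0xf:5|rd=1:3|imm=110:8 ⇒ 0x796e ⇒ big 79 6e

c8 00 79 6e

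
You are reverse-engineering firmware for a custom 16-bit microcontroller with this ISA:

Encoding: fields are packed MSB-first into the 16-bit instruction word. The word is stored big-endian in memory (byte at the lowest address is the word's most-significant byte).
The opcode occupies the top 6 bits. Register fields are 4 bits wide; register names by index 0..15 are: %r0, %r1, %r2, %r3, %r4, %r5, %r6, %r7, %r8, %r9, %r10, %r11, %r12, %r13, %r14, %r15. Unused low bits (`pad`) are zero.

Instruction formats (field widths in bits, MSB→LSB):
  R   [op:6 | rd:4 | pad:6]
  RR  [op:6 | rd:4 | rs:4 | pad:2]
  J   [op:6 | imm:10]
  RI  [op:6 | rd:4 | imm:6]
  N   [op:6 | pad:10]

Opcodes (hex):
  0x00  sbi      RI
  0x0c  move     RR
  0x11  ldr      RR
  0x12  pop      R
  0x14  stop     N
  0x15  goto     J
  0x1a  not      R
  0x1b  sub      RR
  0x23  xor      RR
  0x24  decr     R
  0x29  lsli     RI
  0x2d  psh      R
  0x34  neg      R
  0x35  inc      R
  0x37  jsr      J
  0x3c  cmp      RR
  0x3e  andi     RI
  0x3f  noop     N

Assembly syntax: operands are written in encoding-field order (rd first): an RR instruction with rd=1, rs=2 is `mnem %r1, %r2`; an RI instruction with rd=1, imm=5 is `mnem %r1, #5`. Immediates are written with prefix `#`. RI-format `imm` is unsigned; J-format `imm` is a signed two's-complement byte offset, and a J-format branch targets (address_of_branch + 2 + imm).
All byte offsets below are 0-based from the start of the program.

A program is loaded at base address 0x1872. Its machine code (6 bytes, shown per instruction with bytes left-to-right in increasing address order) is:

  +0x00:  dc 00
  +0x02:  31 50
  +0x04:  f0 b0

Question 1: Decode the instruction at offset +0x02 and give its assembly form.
[02] 31 50 → 0x3150
  opcode bits[15:10]=0xc: move/RR
  rd@[9:6]=0x5 ⇒ %r5
  rs@[5:2]=0x4 ⇒ %r4

move %r5, %r4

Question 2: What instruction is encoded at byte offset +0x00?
jsr #0

+0x00: dc 00 ⇒ word 0xdc00 (big)
  top 6b → 0x37 → jsr [J]
  imm: (w>>0)&0x3ff=0x0 → #0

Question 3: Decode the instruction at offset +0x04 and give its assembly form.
@+04  big-endian(f0 b0) = 0xf0b0
  op=0xf0b0>>10=0x3c ⇒ cmp (RR)
  rd@[9:6]=0x2 ⇒ %r2
  rs@[5:2]=0xc ⇒ %r12

cmp %r2, %r12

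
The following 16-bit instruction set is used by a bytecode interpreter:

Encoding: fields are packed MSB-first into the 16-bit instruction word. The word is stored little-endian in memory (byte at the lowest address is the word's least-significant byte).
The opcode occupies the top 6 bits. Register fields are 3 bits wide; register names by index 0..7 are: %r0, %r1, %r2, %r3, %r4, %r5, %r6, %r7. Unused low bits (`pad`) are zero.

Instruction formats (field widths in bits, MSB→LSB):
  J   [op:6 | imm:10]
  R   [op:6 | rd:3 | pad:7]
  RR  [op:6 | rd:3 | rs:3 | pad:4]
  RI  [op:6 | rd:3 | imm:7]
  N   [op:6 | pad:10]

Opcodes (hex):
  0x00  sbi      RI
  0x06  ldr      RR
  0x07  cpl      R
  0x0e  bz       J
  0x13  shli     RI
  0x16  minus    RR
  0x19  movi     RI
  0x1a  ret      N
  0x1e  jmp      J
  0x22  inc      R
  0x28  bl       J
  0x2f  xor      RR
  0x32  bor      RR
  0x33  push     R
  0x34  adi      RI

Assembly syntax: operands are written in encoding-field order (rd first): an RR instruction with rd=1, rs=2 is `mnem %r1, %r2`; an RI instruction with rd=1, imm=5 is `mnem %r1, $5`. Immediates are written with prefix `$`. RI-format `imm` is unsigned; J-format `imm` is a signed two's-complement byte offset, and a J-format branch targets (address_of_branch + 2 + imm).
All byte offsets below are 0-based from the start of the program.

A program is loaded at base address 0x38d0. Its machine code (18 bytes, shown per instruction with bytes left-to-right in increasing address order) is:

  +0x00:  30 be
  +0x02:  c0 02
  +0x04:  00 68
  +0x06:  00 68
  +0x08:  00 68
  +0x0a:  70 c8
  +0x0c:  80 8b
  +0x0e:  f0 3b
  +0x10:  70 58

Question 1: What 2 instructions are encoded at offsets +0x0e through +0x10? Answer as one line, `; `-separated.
bz $-16; minus %r0, %r7

off 0x0e: read f0 3b as little → 0x3bf0
  top 6b → 0xe → bz [J]
  [9:0] imm=1008 (s10→-16) = $-16
off 0x10: read 70 58 as little → 0x5870
  top 6b → 0x16 → minus [RR]
  [9:7] rd=0 = %r0
  [6:4] rs=7 = %r7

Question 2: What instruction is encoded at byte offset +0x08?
ret

+0x08: 00 68 ⇒ word 0x6800 (little)
  opcode bits[15:10]=0x1a: ret/N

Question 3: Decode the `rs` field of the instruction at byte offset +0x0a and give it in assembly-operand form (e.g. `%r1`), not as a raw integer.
off 0x0a: read 70 c8 as little → 0xc870
  op=0xc870>>10=0x32 ⇒ bor (RR)
  rd@[9:7]=0x0 ⇒ %r0
  rs@[6:4]=0x7 ⇒ %r7

%r7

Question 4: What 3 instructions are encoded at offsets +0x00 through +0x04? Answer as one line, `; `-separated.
xor %r4, %r3; sbi %r5, $64; ret

+0x00: 30 be ⇒ word 0xbe30 (little)
  opcode bits[15:10]=0x2f: xor/RR
  rd@[9:7]=0x4 ⇒ %r4
  rs@[6:4]=0x3 ⇒ %r3
+0x02: c0 02 ⇒ word 0x02c0 (little)
  opcode bits[15:10]=0x0: sbi/RI
  rd@[9:7]=0x5 ⇒ %r5
  imm@[6:0]=0x40 ⇒ $64
+0x04: 00 68 ⇒ word 0x6800 (little)
  opcode bits[15:10]=0x1a: ret/N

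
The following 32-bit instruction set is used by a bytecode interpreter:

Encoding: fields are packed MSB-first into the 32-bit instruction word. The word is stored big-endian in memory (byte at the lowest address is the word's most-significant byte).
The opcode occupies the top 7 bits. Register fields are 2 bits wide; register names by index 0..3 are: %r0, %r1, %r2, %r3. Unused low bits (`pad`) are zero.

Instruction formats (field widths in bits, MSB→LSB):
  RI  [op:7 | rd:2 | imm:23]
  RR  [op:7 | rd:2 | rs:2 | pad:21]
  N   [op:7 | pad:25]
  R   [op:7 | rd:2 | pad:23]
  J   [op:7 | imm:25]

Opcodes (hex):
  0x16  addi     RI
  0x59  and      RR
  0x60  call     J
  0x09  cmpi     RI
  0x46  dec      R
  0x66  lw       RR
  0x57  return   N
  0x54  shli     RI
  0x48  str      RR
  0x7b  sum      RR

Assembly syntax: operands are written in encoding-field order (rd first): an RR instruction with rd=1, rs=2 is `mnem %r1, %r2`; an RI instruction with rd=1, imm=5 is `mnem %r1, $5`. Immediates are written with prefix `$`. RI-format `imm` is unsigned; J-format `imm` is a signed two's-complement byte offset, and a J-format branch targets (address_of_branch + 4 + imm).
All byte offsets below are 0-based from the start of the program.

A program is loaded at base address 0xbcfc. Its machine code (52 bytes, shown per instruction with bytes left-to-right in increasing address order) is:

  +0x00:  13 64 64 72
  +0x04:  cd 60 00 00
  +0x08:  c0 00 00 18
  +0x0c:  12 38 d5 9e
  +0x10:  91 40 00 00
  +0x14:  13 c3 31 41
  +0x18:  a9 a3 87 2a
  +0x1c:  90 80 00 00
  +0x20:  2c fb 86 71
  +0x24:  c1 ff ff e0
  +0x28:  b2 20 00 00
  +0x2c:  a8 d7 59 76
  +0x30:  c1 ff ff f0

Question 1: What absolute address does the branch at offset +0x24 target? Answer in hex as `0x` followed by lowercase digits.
[24] c1 ff ff e0 → 0xc1ffffe0
  opcode bits[31:25]=0x60: call/J
  imm: (w>>0)&0x1ffffff=0x1ffffe0 (s25→-32) → $-32
  target = base 0xbcfc + off 0x24 + 4 + imm -32 = 0xbd04

0xbd04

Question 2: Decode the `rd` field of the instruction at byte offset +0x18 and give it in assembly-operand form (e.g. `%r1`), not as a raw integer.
%r3

+0x18: a9 a3 87 2a ⇒ word 0xa9a3872a (big)
  op=0xa9a3872a>>25=0x54 ⇒ shli (RI)
  rd: (w>>23)&0x3=0x3 → %r3
  imm: (w>>0)&0x7fffff=0x23872a → $2328362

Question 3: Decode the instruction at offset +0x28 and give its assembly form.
[28] b2 20 00 00 → 0xb2200000
  op=0xb2200000>>25=0x59 ⇒ and (RR)
  rd: (w>>23)&0x3=0x0 → %r0
  rs: (w>>21)&0x3=0x1 → %r1

and %r0, %r1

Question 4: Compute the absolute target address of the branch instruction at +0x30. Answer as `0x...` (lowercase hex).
0xbd20

@+30  big-endian(c1 ff ff f0) = 0xc1fffff0
  op=0xc1fffff0>>25=0x60 ⇒ call (J)
  imm@[24:0]=0x1fffff0 (s25→-16) ⇒ $-16
  target = base 0xbcfc + off 0x30 + 4 + imm -16 = 0xbd20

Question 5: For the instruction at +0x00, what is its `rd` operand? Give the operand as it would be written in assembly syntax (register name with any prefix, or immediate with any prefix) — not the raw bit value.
%r2

[00] 13 64 64 72 → 0x13646472
  op=0x13646472>>25=0x9 ⇒ cmpi (RI)
  rd@[24:23]=0x2 ⇒ %r2
  imm@[22:0]=0x646472 ⇒ $6579314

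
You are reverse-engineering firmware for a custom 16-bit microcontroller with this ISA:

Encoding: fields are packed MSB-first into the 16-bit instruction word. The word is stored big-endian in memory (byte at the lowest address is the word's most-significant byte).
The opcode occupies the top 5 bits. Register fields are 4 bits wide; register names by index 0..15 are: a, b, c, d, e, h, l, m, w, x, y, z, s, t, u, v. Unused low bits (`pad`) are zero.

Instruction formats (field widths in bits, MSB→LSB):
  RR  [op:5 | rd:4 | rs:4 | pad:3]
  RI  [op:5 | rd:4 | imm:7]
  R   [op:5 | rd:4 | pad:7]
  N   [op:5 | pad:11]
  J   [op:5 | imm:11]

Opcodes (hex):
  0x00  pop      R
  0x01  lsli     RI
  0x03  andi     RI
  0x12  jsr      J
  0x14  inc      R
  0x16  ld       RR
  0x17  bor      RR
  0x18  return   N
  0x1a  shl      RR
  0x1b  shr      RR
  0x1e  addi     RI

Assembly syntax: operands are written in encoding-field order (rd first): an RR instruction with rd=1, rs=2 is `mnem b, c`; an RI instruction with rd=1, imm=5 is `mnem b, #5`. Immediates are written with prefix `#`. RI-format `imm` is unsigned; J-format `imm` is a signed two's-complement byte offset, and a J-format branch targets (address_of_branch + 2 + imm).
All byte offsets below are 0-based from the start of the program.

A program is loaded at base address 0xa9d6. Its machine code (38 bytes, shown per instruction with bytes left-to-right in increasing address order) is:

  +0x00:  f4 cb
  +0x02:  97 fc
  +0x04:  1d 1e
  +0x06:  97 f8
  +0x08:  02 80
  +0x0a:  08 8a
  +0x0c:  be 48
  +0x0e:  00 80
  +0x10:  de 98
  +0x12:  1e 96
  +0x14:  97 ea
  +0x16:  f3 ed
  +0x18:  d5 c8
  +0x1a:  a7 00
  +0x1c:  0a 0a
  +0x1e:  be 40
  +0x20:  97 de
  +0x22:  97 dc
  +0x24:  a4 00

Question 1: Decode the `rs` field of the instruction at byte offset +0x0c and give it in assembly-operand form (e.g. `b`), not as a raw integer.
[0c] be 48 → 0xbe48
  top 5b → 0x17 → bor [RR]
  rd@[10:7]=0xc ⇒ s
  rs@[6:3]=0x9 ⇒ x

x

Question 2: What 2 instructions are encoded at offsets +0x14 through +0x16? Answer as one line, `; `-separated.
jsr #-22; addi m, #109

@+14  big-endian(97 ea) = 0x97ea
  opcode bits[15:11]=0x12: jsr/J
  imm: (w>>0)&0x7ff=0x7ea (s11→-22) → #-22
@+16  big-endian(f3 ed) = 0xf3ed
  opcode bits[15:11]=0x1e: addi/RI
  rd: (w>>7)&0xf=0x7 → m
  imm: (w>>0)&0x7f=0x6d → #109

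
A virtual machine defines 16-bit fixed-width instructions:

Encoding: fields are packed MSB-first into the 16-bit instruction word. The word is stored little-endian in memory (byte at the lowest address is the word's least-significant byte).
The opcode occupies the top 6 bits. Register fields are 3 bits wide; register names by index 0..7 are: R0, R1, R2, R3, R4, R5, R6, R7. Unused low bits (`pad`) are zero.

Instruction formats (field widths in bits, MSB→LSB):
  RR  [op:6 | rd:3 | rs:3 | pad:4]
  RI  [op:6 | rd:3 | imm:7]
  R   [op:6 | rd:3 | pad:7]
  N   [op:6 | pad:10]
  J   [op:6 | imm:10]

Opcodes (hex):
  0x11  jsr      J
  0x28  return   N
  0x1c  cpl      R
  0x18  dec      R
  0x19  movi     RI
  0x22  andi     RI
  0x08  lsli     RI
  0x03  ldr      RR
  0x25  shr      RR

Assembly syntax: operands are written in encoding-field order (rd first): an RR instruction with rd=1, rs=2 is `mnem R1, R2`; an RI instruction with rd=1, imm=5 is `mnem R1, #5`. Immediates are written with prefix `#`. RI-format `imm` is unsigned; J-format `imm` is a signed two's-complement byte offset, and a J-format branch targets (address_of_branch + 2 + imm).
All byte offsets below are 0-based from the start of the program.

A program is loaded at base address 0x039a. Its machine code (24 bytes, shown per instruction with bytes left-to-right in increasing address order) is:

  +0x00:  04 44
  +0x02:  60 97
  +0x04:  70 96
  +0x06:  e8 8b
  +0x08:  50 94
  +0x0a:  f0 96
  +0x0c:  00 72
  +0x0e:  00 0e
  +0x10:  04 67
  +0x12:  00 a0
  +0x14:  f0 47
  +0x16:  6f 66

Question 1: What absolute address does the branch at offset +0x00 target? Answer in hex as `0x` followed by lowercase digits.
+0x00: 04 44 ⇒ word 0x4404 (little)
  top 6b → 0x11 → jsr [J]
  imm@[9:0]=0x4 ⇒ #4
  target = base 0x039a + off 0x00 + 2 + imm 4 = 0x03a0

0x03a0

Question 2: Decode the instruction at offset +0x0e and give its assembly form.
ldr R4, R0

[0e] 00 0e → 0x0e00
  opcode bits[15:10]=0x3: ldr/RR
  rd@[9:7]=0x4 ⇒ R4
  rs@[6:4]=0x0 ⇒ R0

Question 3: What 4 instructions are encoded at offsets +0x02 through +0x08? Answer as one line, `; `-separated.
shr R6, R6; shr R4, R7; andi R7, #104; shr R0, R5

[02] 60 97 → 0x9760
  top 6b → 0x25 → shr [RR]
  rd@[9:7]=0x6 ⇒ R6
  rs@[6:4]=0x6 ⇒ R6
[04] 70 96 → 0x9670
  top 6b → 0x25 → shr [RR]
  rd@[9:7]=0x4 ⇒ R4
  rs@[6:4]=0x7 ⇒ R7
[06] e8 8b → 0x8be8
  top 6b → 0x22 → andi [RI]
  rd@[9:7]=0x7 ⇒ R7
  imm@[6:0]=0x68 ⇒ #104
[08] 50 94 → 0x9450
  top 6b → 0x25 → shr [RR]
  rd@[9:7]=0x0 ⇒ R0
  rs@[6:4]=0x5 ⇒ R5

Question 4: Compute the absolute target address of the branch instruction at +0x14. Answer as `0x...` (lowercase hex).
0x03a0

@+14  little-endian(f0 47) = 0x47f0
  top 6b → 0x11 → jsr [J]
  [9:0] imm=1008 (s10→-16) = #-16
  target = base 0x039a + off 0x14 + 2 + imm -16 = 0x03a0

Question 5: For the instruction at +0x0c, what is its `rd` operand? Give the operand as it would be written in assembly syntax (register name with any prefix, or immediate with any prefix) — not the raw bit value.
[0c] 00 72 → 0x7200
  opcode bits[15:10]=0x1c: cpl/R
  [9:7] rd=4 = R4

R4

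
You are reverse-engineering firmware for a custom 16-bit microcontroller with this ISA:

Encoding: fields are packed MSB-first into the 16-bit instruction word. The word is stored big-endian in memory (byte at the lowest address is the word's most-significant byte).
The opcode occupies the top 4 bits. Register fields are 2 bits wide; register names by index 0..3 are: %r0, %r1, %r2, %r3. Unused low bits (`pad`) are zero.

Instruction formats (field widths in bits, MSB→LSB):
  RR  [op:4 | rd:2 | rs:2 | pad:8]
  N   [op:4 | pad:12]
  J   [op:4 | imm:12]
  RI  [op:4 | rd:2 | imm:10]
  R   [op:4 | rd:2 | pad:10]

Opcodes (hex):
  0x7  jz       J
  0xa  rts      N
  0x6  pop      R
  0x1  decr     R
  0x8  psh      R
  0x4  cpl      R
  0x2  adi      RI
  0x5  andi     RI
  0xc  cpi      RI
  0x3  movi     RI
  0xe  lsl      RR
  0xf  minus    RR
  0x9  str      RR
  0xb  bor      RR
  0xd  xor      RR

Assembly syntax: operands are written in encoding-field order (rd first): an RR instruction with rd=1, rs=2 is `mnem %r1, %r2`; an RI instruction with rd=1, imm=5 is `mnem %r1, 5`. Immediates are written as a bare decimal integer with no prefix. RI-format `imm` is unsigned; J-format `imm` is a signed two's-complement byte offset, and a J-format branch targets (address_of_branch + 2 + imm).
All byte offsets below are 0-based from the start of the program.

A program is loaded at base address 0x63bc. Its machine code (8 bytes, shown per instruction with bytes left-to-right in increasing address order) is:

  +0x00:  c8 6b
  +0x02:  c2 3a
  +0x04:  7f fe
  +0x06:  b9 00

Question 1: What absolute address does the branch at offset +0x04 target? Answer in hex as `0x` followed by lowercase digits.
0x63c0

[04] 7f fe → 0x7ffe
  op=0x7ffe>>12=0x7 ⇒ jz (J)
  imm@[11:0]=0xffe (s12→-2) ⇒ -2
  target = base 0x63bc + off 0x04 + 2 + imm -2 = 0x63c0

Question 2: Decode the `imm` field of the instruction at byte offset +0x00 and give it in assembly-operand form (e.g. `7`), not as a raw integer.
off 0x00: read c8 6b as big → 0xc86b
  opcode bits[15:12]=0xc: cpi/RI
  rd: (w>>10)&0x3=0x2 → %r2
  imm: (w>>0)&0x3ff=0x6b → 107

107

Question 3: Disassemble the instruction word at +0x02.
+0x02: c2 3a ⇒ word 0xc23a (big)
  opcode bits[15:12]=0xc: cpi/RI
  rd: (w>>10)&0x3=0x0 → %r0
  imm: (w>>0)&0x3ff=0x23a → 570

cpi %r0, 570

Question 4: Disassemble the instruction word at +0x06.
+0x06: b9 00 ⇒ word 0xb900 (big)
  op=0xb900>>12=0xb ⇒ bor (RR)
  rd: (w>>10)&0x3=0x2 → %r2
  rs: (w>>8)&0x3=0x1 → %r1

bor %r2, %r1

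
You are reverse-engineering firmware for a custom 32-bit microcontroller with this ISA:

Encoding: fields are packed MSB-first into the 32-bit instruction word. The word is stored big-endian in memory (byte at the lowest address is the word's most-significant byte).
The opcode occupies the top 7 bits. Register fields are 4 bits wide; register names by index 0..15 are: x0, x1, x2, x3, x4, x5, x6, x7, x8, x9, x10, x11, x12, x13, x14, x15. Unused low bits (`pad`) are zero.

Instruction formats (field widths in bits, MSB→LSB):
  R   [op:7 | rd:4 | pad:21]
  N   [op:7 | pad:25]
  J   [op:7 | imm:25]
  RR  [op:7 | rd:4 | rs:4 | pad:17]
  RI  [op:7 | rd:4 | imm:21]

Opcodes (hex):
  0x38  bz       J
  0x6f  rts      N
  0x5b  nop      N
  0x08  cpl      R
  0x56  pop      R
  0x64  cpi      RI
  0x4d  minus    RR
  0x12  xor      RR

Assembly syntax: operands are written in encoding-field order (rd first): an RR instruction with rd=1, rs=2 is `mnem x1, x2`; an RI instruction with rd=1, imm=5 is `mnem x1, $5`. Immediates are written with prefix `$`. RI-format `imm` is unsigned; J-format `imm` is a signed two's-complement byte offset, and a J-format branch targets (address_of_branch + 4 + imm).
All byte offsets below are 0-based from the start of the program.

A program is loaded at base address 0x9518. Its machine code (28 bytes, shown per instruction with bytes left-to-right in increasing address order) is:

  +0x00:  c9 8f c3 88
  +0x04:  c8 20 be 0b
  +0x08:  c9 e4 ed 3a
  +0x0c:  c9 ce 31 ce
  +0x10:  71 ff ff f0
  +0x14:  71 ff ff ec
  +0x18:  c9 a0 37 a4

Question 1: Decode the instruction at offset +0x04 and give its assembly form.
+0x04: c8 20 be 0b ⇒ word 0xc820be0b (big)
  top 7b → 0x64 → cpi [RI]
  rd@[24:21]=0x1 ⇒ x1
  imm@[20:0]=0xbe0b ⇒ $48651

cpi x1, $48651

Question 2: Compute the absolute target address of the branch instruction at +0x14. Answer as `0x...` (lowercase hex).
off 0x14: read 71 ff ff ec as big → 0x71ffffec
  opcode bits[31:25]=0x38: bz/J
  [24:0] imm=33554412 (s25→-20) = $-20
  target = base 0x9518 + off 0x14 + 4 + imm -20 = 0x951c

0x951c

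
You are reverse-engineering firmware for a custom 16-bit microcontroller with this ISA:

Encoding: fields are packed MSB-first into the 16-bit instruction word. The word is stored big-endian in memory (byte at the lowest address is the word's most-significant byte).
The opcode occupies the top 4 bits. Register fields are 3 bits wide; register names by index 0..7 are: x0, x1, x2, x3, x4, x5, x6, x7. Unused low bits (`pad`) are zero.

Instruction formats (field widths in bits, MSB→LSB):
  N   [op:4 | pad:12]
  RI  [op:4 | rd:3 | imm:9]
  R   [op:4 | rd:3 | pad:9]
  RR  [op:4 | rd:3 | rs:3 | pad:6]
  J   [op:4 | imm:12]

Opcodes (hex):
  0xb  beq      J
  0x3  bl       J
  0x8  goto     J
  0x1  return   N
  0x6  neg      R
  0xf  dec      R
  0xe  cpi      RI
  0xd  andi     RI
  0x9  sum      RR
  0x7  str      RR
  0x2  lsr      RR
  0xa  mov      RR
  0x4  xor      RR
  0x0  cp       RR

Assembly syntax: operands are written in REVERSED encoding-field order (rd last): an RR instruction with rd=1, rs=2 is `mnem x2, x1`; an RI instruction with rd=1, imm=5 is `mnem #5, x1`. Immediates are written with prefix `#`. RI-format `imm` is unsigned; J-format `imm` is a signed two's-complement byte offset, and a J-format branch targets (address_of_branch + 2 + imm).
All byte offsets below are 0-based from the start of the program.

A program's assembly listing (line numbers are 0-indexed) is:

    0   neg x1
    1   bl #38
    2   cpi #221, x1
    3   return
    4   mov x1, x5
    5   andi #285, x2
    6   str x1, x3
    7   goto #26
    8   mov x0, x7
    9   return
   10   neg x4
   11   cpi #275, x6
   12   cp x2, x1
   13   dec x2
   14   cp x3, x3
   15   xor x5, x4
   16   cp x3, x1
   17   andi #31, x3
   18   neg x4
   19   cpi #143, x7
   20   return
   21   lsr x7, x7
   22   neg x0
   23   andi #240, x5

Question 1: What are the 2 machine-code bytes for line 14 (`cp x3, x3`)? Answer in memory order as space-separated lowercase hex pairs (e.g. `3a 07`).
14. cp fields op=0x0:4|rd=3:3|rs=3:3|pad=0:6 → word 06c0h → 06 c0

06 c0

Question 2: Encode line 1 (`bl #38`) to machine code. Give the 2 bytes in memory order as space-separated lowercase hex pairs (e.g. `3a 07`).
L1: bl op=0x3:4|imm=38:12 ⇒ 0x3026 ⇒ big 30 26

30 26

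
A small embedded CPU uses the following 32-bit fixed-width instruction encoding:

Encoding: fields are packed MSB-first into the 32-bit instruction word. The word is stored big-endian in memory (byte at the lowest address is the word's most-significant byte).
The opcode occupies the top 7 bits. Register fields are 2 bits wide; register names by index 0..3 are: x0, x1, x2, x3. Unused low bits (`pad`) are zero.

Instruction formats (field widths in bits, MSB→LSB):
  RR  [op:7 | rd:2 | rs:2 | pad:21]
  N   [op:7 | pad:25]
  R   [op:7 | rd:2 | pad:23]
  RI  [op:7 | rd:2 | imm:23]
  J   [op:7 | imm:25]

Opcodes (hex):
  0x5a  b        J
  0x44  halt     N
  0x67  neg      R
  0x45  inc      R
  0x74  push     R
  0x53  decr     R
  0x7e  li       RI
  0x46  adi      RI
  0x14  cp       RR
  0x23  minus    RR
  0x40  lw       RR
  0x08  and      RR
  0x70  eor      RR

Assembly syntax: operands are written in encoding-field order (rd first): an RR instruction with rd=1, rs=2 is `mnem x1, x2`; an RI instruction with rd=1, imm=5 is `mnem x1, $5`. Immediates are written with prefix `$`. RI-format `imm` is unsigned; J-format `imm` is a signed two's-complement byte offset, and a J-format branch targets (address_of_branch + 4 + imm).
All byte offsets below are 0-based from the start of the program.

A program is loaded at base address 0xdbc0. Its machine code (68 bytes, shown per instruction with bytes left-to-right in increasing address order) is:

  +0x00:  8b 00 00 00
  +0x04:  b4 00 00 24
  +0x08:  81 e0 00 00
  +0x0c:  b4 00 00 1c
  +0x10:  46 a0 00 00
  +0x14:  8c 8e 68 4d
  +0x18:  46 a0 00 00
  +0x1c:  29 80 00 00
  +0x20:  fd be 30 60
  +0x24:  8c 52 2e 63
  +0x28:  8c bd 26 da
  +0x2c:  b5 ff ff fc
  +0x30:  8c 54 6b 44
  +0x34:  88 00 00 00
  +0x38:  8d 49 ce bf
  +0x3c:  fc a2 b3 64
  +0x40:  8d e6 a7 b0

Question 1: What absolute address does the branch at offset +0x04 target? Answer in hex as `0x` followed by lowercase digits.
0xdbec

+0x04: b4 00 00 24 ⇒ word 0xb4000024 (big)
  op=0xb4000024>>25=0x5a ⇒ b (J)
  [24:0] imm=36 = $36
  target = base 0xdbc0 + off 0x04 + 4 + imm 36 = 0xdbec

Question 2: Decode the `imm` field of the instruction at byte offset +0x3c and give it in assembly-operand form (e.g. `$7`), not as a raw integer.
@+3c  big-endian(fc a2 b3 64) = 0xfca2b364
  top 7b → 0x7e → li [RI]
  rd: (w>>23)&0x3=0x1 → x1
  imm: (w>>0)&0x7fffff=0x22b364 → $2274148

$2274148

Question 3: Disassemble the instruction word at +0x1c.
@+1c  big-endian(29 80 00 00) = 0x29800000
  opcode bits[31:25]=0x14: cp/RR
  [24:23] rd=3 = x3
  [22:21] rs=0 = x0

cp x3, x0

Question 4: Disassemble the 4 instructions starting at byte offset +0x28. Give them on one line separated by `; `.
@+28  big-endian(8c bd 26 da) = 0x8cbd26da
  top 7b → 0x46 → adi [RI]
  rd: (w>>23)&0x3=0x1 → x1
  imm: (w>>0)&0x7fffff=0x3d26da → $4007642
@+2c  big-endian(b5 ff ff fc) = 0xb5fffffc
  top 7b → 0x5a → b [J]
  imm: (w>>0)&0x1ffffff=0x1fffffc (s25→-4) → $-4
@+30  big-endian(8c 54 6b 44) = 0x8c546b44
  top 7b → 0x46 → adi [RI]
  rd: (w>>23)&0x3=0x0 → x0
  imm: (w>>0)&0x7fffff=0x546b44 → $5532484
@+34  big-endian(88 00 00 00) = 0x88000000
  top 7b → 0x44 → halt [N]

adi x1, $4007642; b $-4; adi x0, $5532484; halt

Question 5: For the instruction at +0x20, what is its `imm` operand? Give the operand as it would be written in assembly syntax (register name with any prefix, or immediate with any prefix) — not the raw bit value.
$4075616

+0x20: fd be 30 60 ⇒ word 0xfdbe3060 (big)
  opcode bits[31:25]=0x7e: li/RI
  rd: (w>>23)&0x3=0x3 → x3
  imm: (w>>0)&0x7fffff=0x3e3060 → $4075616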